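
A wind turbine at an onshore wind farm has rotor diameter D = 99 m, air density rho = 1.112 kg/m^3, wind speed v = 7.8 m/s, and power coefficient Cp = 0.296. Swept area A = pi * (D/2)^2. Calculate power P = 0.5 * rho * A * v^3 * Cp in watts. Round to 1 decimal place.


Step 1 -- Compute swept area:
  A = pi * (D/2)^2 = pi * (99/2)^2 = 7697.69 m^2
Step 2 -- Apply wind power equation:
  P = 0.5 * rho * A * v^3 * Cp
  v^3 = 7.8^3 = 474.552
  P = 0.5 * 1.112 * 7697.69 * 474.552 * 0.296
  P = 601188.4 W

601188.4


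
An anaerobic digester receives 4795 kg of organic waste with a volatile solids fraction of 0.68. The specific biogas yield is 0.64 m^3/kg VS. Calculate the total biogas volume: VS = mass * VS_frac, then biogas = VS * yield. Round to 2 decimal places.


Compute volatile solids:
  VS = mass * VS_fraction = 4795 * 0.68 = 3260.6 kg
Calculate biogas volume:
  Biogas = VS * specific_yield = 3260.6 * 0.64
  Biogas = 2086.78 m^3

2086.78


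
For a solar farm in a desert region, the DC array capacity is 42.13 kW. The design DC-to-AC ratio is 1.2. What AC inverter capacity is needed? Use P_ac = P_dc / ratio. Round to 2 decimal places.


The inverter AC capacity is determined by the DC/AC ratio.
Given: P_dc = 42.13 kW, DC/AC ratio = 1.2
P_ac = P_dc / ratio = 42.13 / 1.2
P_ac = 35.11 kW

35.11


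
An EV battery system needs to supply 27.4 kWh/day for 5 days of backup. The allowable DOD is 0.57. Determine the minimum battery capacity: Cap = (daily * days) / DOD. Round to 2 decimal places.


Total energy needed = daily * days = 27.4 * 5 = 137.0 kWh
Account for depth of discharge:
  Cap = total_energy / DOD = 137.0 / 0.57
  Cap = 240.35 kWh

240.35


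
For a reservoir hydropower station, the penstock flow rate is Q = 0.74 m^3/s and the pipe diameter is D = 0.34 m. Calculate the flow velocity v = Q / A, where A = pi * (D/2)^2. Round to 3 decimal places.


Compute pipe cross-sectional area:
  A = pi * (D/2)^2 = pi * (0.34/2)^2 = 0.0908 m^2
Calculate velocity:
  v = Q / A = 0.74 / 0.0908
  v = 8.150 m/s

8.150


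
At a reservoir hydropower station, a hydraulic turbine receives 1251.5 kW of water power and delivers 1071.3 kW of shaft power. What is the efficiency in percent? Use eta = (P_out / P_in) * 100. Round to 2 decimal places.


Turbine efficiency = (output power / input power) * 100
eta = (1071.3 / 1251.5) * 100
eta = 85.60%

85.60


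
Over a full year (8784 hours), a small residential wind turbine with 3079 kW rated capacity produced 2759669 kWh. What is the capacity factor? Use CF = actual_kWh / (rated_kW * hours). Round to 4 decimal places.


Capacity factor = actual output / maximum possible output
Maximum possible = rated * hours = 3079 * 8784 = 27045936 kWh
CF = 2759669 / 27045936
CF = 0.1020

0.1020


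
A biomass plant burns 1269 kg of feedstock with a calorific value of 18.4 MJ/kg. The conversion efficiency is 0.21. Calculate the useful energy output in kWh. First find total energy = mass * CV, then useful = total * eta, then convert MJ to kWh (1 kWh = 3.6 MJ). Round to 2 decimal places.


Total energy = mass * CV = 1269 * 18.4 = 23349.6 MJ
Useful energy = total * eta = 23349.6 * 0.21 = 4903.42 MJ
Convert to kWh: 4903.42 / 3.6
Useful energy = 1362.06 kWh

1362.06


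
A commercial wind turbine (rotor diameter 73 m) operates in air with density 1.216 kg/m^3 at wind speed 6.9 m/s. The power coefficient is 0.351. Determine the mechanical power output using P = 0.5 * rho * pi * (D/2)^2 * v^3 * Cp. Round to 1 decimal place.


Step 1 -- Compute swept area:
  A = pi * (D/2)^2 = pi * (73/2)^2 = 4185.39 m^2
Step 2 -- Apply wind power equation:
  P = 0.5 * rho * A * v^3 * Cp
  v^3 = 6.9^3 = 328.509
  P = 0.5 * 1.216 * 4185.39 * 328.509 * 0.351
  P = 293422.6 W

293422.6


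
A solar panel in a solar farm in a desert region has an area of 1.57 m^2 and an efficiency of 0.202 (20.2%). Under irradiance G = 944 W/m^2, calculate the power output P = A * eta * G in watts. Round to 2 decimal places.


Use the solar power formula P = A * eta * G.
Given: A = 1.57 m^2, eta = 0.202, G = 944 W/m^2
P = 1.57 * 0.202 * 944
P = 299.38 W

299.38


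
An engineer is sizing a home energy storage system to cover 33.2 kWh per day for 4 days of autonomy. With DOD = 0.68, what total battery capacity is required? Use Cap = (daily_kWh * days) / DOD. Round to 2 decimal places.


Total energy needed = daily * days = 33.2 * 4 = 132.8 kWh
Account for depth of discharge:
  Cap = total_energy / DOD = 132.8 / 0.68
  Cap = 195.29 kWh

195.29


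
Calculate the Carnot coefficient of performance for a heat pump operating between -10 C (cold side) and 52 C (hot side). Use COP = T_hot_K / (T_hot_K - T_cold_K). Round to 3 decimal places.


Convert to Kelvin:
  T_hot = 52 + 273.15 = 325.15 K
  T_cold = -10 + 273.15 = 263.15 K
Apply Carnot COP formula:
  COP = T_hot_K / (T_hot_K - T_cold_K) = 325.15 / 62.0
  COP = 5.244

5.244


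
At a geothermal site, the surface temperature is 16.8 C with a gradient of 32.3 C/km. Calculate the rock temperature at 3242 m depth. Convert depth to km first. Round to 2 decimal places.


Convert depth to km: 3242 / 1000 = 3.242 km
Temperature increase = gradient * depth_km = 32.3 * 3.242 = 104.72 C
Temperature at depth = T_surface + delta_T = 16.8 + 104.72
T = 121.52 C

121.52


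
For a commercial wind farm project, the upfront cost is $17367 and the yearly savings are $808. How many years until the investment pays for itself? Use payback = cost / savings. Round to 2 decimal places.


Simple payback period = initial cost / annual savings
Payback = 17367 / 808
Payback = 21.49 years

21.49


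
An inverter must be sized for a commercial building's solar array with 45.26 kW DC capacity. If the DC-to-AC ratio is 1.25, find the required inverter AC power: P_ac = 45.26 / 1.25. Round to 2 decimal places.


The inverter AC capacity is determined by the DC/AC ratio.
Given: P_dc = 45.26 kW, DC/AC ratio = 1.25
P_ac = P_dc / ratio = 45.26 / 1.25
P_ac = 36.21 kW

36.21


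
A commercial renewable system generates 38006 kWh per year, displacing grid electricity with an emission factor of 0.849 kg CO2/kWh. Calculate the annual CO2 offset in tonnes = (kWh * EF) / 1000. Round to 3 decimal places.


CO2 offset in kg = generation * emission_factor
CO2 offset = 38006 * 0.849 = 32267.09 kg
Convert to tonnes:
  CO2 offset = 32267.09 / 1000 = 32.267 tonnes

32.267


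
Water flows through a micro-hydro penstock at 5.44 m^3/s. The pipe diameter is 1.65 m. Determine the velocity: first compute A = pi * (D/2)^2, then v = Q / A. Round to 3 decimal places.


Compute pipe cross-sectional area:
  A = pi * (D/2)^2 = pi * (1.65/2)^2 = 2.1382 m^2
Calculate velocity:
  v = Q / A = 5.44 / 2.1382
  v = 2.544 m/s

2.544


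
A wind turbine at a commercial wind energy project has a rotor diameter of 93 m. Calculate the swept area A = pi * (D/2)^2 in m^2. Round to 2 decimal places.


Compute the rotor radius:
  r = D / 2 = 93 / 2 = 46.5 m
Calculate swept area:
  A = pi * r^2 = pi * 46.5^2
  A = 6792.91 m^2

6792.91


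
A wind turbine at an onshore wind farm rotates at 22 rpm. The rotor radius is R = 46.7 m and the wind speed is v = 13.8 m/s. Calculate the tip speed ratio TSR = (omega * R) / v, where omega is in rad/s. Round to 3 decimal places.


Convert rotational speed to rad/s:
  omega = 22 * 2 * pi / 60 = 2.3038 rad/s
Compute tip speed:
  v_tip = omega * R = 2.3038 * 46.7 = 107.589 m/s
Tip speed ratio:
  TSR = v_tip / v_wind = 107.589 / 13.8 = 7.796

7.796


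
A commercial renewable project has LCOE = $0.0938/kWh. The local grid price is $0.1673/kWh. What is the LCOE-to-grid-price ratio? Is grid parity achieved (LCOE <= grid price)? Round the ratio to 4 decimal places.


Compare LCOE to grid price:
  LCOE = $0.0938/kWh, Grid price = $0.1673/kWh
  Ratio = LCOE / grid_price = 0.0938 / 0.1673 = 0.5607
  Grid parity achieved (ratio <= 1)? yes

0.5607


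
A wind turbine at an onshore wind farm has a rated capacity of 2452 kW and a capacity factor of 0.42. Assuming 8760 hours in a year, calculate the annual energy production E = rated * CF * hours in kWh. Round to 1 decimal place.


Annual energy = rated_kW * capacity_factor * hours_per_year
Given: P_rated = 2452 kW, CF = 0.42, hours = 8760
E = 2452 * 0.42 * 8760
E = 9021398.4 kWh

9021398.4


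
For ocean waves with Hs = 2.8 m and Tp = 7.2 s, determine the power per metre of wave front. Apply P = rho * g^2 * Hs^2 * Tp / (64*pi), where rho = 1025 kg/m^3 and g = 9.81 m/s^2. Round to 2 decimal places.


Apply wave power formula:
  g^2 = 9.81^2 = 96.2361
  Hs^2 = 2.8^2 = 7.84
  Numerator = rho * g^2 * Hs^2 * Tp = 1025 * 96.2361 * 7.84 * 7.2 = 5568143.76
  Denominator = 64 * pi = 201.0619
  P = 5568143.76 / 201.0619 = 27693.68 W/m

27693.68


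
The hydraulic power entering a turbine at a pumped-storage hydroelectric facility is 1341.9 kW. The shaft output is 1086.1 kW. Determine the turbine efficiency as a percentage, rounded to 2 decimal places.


Turbine efficiency = (output power / input power) * 100
eta = (1086.1 / 1341.9) * 100
eta = 80.94%

80.94


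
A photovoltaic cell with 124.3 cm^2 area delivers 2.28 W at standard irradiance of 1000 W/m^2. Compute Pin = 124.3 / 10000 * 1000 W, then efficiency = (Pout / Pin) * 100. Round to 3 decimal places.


First compute the input power:
  Pin = area_cm2 / 10000 * G = 124.3 / 10000 * 1000 = 12.43 W
Then compute efficiency:
  Efficiency = (Pout / Pin) * 100 = (2.28 / 12.43) * 100
  Efficiency = 18.343%

18.343


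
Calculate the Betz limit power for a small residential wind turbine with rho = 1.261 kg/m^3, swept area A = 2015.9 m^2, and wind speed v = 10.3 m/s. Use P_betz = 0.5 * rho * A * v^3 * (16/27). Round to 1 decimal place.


The Betz coefficient Cp_max = 16/27 = 0.5926
v^3 = 10.3^3 = 1092.727
P_betz = 0.5 * rho * A * v^3 * Cp_max
P_betz = 0.5 * 1.261 * 2015.9 * 1092.727 * 0.5926
P_betz = 823041.9 W

823041.9


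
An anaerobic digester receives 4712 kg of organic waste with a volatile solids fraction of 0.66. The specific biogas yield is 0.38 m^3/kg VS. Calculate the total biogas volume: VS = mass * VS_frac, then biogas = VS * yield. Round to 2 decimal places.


Compute volatile solids:
  VS = mass * VS_fraction = 4712 * 0.66 = 3109.92 kg
Calculate biogas volume:
  Biogas = VS * specific_yield = 3109.92 * 0.38
  Biogas = 1181.77 m^3

1181.77


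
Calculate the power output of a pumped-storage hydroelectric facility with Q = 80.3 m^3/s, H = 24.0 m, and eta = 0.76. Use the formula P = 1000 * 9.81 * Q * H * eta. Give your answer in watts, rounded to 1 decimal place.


Apply the hydropower formula P = rho * g * Q * H * eta
rho * g = 1000 * 9.81 = 9810.0
P = 9810.0 * 80.3 * 24.0 * 0.76
P = 14368432.3 W

14368432.3


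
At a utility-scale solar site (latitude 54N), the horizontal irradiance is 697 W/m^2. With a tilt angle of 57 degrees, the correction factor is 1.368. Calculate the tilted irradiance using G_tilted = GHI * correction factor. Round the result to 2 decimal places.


Identify the given values:
  GHI = 697 W/m^2, tilt correction factor = 1.368
Apply the formula G_tilted = GHI * factor:
  G_tilted = 697 * 1.368
  G_tilted = 953.50 W/m^2

953.50


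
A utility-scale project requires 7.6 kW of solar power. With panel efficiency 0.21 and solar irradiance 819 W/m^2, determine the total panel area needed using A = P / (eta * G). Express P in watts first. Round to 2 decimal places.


Convert target power to watts: P = 7.6 * 1000 = 7600.0 W
Compute denominator: eta * G = 0.21 * 819 = 171.99
Required area A = P / (eta * G) = 7600.0 / 171.99
A = 44.19 m^2

44.19


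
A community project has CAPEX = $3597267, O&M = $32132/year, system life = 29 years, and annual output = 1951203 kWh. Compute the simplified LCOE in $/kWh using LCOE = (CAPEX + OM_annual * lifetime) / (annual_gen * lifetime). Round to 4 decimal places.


Total cost = CAPEX + OM * lifetime = 3597267 + 32132 * 29 = 3597267 + 931828 = 4529095
Total generation = annual * lifetime = 1951203 * 29 = 56584887 kWh
LCOE = 4529095 / 56584887
LCOE = 0.0800 $/kWh

0.0800


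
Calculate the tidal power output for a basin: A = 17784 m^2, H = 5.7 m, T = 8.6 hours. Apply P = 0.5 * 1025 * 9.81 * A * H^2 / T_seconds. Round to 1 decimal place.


Convert period to seconds: T = 8.6 * 3600 = 30960.0 s
H^2 = 5.7^2 = 32.49
P = 0.5 * rho * g * A * H^2 / T
P = 0.5 * 1025 * 9.81 * 17784 * 32.49 / 30960.0
P = 93829.9 W

93829.9


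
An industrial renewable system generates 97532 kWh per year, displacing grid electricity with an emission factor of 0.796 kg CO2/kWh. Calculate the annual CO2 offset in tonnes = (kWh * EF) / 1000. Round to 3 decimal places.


CO2 offset in kg = generation * emission_factor
CO2 offset = 97532 * 0.796 = 77635.47 kg
Convert to tonnes:
  CO2 offset = 77635.47 / 1000 = 77.635 tonnes

77.635


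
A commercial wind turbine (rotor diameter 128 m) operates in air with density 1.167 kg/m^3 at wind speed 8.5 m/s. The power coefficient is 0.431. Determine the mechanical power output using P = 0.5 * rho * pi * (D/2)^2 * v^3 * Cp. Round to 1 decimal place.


Step 1 -- Compute swept area:
  A = pi * (D/2)^2 = pi * (128/2)^2 = 12867.96 m^2
Step 2 -- Apply wind power equation:
  P = 0.5 * rho * A * v^3 * Cp
  v^3 = 8.5^3 = 614.125
  P = 0.5 * 1.167 * 12867.96 * 614.125 * 0.431
  P = 1987397.5 W

1987397.5


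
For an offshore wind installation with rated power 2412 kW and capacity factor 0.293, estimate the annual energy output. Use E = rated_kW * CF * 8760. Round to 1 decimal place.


Annual energy = rated_kW * capacity_factor * hours_per_year
Given: P_rated = 2412 kW, CF = 0.293, hours = 8760
E = 2412 * 0.293 * 8760
E = 6190832.2 kWh

6190832.2


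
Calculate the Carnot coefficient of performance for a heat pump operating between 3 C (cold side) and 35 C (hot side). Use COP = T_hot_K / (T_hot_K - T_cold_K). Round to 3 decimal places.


Convert to Kelvin:
  T_hot = 35 + 273.15 = 308.15 K
  T_cold = 3 + 273.15 = 276.15 K
Apply Carnot COP formula:
  COP = T_hot_K / (T_hot_K - T_cold_K) = 308.15 / 32.0
  COP = 9.630

9.630


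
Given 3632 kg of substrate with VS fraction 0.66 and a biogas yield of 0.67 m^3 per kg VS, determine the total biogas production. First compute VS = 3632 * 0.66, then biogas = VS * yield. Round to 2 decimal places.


Compute volatile solids:
  VS = mass * VS_fraction = 3632 * 0.66 = 2397.12 kg
Calculate biogas volume:
  Biogas = VS * specific_yield = 2397.12 * 0.67
  Biogas = 1606.07 m^3

1606.07


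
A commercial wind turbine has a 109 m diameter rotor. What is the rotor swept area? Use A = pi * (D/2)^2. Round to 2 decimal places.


Compute the rotor radius:
  r = D / 2 = 109 / 2 = 54.5 m
Calculate swept area:
  A = pi * r^2 = pi * 54.5^2
  A = 9331.32 m^2

9331.32


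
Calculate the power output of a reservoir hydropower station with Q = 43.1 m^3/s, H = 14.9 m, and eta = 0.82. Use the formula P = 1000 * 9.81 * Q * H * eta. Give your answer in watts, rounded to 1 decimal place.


Apply the hydropower formula P = rho * g * Q * H * eta
rho * g = 1000 * 9.81 = 9810.0
P = 9810.0 * 43.1 * 14.9 * 0.82
P = 5165904.8 W

5165904.8


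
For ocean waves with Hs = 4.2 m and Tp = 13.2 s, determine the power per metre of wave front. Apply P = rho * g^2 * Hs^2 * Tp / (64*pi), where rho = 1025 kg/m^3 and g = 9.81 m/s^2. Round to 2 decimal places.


Apply wave power formula:
  g^2 = 9.81^2 = 96.2361
  Hs^2 = 4.2^2 = 17.64
  Numerator = rho * g^2 * Hs^2 * Tp = 1025 * 96.2361 * 17.64 * 13.2 = 22968593.0
  Denominator = 64 * pi = 201.0619
  P = 22968593.0 / 201.0619 = 114236.41 W/m

114236.41


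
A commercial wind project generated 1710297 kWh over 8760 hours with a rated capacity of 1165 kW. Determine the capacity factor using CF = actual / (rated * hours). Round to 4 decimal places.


Capacity factor = actual output / maximum possible output
Maximum possible = rated * hours = 1165 * 8760 = 10205400 kWh
CF = 1710297 / 10205400
CF = 0.1676

0.1676


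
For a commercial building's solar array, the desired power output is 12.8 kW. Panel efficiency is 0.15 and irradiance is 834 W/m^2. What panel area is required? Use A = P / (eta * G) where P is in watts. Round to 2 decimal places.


Convert target power to watts: P = 12.8 * 1000 = 12800.0 W
Compute denominator: eta * G = 0.15 * 834 = 125.1
Required area A = P / (eta * G) = 12800.0 / 125.1
A = 102.32 m^2

102.32


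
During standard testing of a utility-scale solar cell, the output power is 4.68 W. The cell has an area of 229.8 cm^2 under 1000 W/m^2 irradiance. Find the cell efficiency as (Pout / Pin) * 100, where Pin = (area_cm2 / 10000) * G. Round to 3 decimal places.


First compute the input power:
  Pin = area_cm2 / 10000 * G = 229.8 / 10000 * 1000 = 22.98 W
Then compute efficiency:
  Efficiency = (Pout / Pin) * 100 = (4.68 / 22.98) * 100
  Efficiency = 20.366%

20.366


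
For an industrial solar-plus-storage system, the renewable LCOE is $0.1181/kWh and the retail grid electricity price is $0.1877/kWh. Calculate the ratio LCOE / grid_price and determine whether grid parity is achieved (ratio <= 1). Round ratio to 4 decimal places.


Compare LCOE to grid price:
  LCOE = $0.1181/kWh, Grid price = $0.1877/kWh
  Ratio = LCOE / grid_price = 0.1181 / 0.1877 = 0.6292
  Grid parity achieved (ratio <= 1)? yes

0.6292


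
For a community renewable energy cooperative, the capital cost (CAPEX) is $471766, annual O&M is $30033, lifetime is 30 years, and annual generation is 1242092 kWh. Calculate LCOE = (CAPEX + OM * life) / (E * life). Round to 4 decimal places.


Total cost = CAPEX + OM * lifetime = 471766 + 30033 * 30 = 471766 + 900990 = 1372756
Total generation = annual * lifetime = 1242092 * 30 = 37262760 kWh
LCOE = 1372756 / 37262760
LCOE = 0.0368 $/kWh

0.0368


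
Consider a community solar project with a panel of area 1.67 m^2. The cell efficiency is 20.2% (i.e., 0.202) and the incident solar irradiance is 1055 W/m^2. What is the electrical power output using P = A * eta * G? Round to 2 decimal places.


Use the solar power formula P = A * eta * G.
Given: A = 1.67 m^2, eta = 0.202, G = 1055 W/m^2
P = 1.67 * 0.202 * 1055
P = 355.89 W

355.89


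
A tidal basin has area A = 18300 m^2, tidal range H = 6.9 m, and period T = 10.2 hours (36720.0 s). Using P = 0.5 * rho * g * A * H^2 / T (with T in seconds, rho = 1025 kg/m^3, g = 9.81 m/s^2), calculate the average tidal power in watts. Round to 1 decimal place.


Convert period to seconds: T = 10.2 * 3600 = 36720.0 s
H^2 = 6.9^2 = 47.61
P = 0.5 * rho * g * A * H^2 / T
P = 0.5 * 1025 * 9.81 * 18300 * 47.61 / 36720.0
P = 119291.5 W

119291.5


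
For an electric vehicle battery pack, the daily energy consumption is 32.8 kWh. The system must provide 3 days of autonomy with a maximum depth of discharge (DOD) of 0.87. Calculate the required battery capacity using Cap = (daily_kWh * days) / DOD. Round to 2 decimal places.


Total energy needed = daily * days = 32.8 * 3 = 98.4 kWh
Account for depth of discharge:
  Cap = total_energy / DOD = 98.4 / 0.87
  Cap = 113.10 kWh

113.10


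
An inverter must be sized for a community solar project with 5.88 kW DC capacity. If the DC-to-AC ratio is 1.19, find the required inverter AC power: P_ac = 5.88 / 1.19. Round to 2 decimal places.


The inverter AC capacity is determined by the DC/AC ratio.
Given: P_dc = 5.88 kW, DC/AC ratio = 1.19
P_ac = P_dc / ratio = 5.88 / 1.19
P_ac = 4.94 kW

4.94


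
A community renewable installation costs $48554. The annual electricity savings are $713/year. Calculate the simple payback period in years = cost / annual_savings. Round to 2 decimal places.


Simple payback period = initial cost / annual savings
Payback = 48554 / 713
Payback = 68.10 years

68.10


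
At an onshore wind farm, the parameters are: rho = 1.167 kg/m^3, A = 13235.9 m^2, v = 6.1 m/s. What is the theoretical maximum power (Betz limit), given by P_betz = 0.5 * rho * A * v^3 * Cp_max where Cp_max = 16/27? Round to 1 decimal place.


The Betz coefficient Cp_max = 16/27 = 0.5926
v^3 = 6.1^3 = 226.981
P_betz = 0.5 * rho * A * v^3 * Cp_max
P_betz = 0.5 * 1.167 * 13235.9 * 226.981 * 0.5926
P_betz = 1038819.4 W

1038819.4


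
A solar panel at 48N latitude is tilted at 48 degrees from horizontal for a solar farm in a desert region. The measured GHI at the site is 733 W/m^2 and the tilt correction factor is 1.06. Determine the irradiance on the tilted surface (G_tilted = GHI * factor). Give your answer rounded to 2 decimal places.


Identify the given values:
  GHI = 733 W/m^2, tilt correction factor = 1.06
Apply the formula G_tilted = GHI * factor:
  G_tilted = 733 * 1.06
  G_tilted = 776.98 W/m^2

776.98


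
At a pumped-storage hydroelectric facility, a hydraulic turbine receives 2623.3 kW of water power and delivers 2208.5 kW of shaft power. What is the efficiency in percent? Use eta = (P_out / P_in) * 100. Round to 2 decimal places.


Turbine efficiency = (output power / input power) * 100
eta = (2208.5 / 2623.3) * 100
eta = 84.19%

84.19


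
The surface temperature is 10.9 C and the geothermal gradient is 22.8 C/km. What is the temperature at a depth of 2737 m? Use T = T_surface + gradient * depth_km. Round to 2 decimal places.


Convert depth to km: 2737 / 1000 = 2.737 km
Temperature increase = gradient * depth_km = 22.8 * 2.737 = 62.4 C
Temperature at depth = T_surface + delta_T = 10.9 + 62.4
T = 73.30 C

73.30


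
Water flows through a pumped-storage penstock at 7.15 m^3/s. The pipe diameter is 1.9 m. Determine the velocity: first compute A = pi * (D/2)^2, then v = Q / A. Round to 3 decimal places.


Compute pipe cross-sectional area:
  A = pi * (D/2)^2 = pi * (1.9/2)^2 = 2.8353 m^2
Calculate velocity:
  v = Q / A = 7.15 / 2.8353
  v = 2.522 m/s

2.522


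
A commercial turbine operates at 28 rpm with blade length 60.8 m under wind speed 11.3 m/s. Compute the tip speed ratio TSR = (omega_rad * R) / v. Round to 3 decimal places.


Convert rotational speed to rad/s:
  omega = 28 * 2 * pi / 60 = 2.9322 rad/s
Compute tip speed:
  v_tip = omega * R = 2.9322 * 60.8 = 178.275 m/s
Tip speed ratio:
  TSR = v_tip / v_wind = 178.275 / 11.3 = 15.777

15.777


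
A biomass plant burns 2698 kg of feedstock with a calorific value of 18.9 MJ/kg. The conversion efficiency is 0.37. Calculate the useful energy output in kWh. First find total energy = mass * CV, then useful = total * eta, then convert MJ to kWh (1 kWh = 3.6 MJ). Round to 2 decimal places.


Total energy = mass * CV = 2698 * 18.9 = 50992.2 MJ
Useful energy = total * eta = 50992.2 * 0.37 = 18867.11 MJ
Convert to kWh: 18867.11 / 3.6
Useful energy = 5240.87 kWh

5240.87


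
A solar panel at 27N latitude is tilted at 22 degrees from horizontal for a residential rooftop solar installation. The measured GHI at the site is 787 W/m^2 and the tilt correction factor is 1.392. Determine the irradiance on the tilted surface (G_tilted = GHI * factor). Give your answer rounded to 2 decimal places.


Identify the given values:
  GHI = 787 W/m^2, tilt correction factor = 1.392
Apply the formula G_tilted = GHI * factor:
  G_tilted = 787 * 1.392
  G_tilted = 1095.50 W/m^2

1095.50


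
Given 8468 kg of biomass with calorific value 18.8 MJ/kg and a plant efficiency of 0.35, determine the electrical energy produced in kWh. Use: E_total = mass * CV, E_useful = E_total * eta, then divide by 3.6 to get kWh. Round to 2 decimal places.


Total energy = mass * CV = 8468 * 18.8 = 159198.4 MJ
Useful energy = total * eta = 159198.4 * 0.35 = 55719.44 MJ
Convert to kWh: 55719.44 / 3.6
Useful energy = 15477.62 kWh

15477.62


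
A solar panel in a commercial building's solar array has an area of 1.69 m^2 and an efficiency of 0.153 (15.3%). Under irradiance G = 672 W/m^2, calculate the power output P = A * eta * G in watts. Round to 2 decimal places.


Use the solar power formula P = A * eta * G.
Given: A = 1.69 m^2, eta = 0.153, G = 672 W/m^2
P = 1.69 * 0.153 * 672
P = 173.76 W

173.76


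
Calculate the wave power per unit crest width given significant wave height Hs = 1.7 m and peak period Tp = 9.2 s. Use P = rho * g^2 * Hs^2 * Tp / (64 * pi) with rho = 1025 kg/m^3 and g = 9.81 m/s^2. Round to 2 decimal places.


Apply wave power formula:
  g^2 = 9.81^2 = 96.2361
  Hs^2 = 1.7^2 = 2.89
  Numerator = rho * g^2 * Hs^2 * Tp = 1025 * 96.2361 * 2.89 * 9.2 = 2622693.56
  Denominator = 64 * pi = 201.0619
  P = 2622693.56 / 201.0619 = 13044.21 W/m

13044.21


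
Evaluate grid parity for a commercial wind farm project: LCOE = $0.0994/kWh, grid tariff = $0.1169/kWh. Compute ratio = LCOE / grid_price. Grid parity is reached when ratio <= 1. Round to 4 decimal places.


Compare LCOE to grid price:
  LCOE = $0.0994/kWh, Grid price = $0.1169/kWh
  Ratio = LCOE / grid_price = 0.0994 / 0.1169 = 0.8503
  Grid parity achieved (ratio <= 1)? yes

0.8503


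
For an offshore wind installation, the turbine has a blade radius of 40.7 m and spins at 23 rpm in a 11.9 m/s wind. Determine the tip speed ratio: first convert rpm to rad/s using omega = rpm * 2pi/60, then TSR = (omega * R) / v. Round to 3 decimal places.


Convert rotational speed to rad/s:
  omega = 23 * 2 * pi / 60 = 2.4086 rad/s
Compute tip speed:
  v_tip = omega * R = 2.4086 * 40.7 = 98.028 m/s
Tip speed ratio:
  TSR = v_tip / v_wind = 98.028 / 11.9 = 8.238

8.238


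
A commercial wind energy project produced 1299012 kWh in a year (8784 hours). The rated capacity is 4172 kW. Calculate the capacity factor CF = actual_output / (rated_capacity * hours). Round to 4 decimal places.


Capacity factor = actual output / maximum possible output
Maximum possible = rated * hours = 4172 * 8784 = 36646848 kWh
CF = 1299012 / 36646848
CF = 0.0354

0.0354


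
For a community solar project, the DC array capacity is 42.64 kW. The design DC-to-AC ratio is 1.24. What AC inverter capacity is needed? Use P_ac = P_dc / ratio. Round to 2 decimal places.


The inverter AC capacity is determined by the DC/AC ratio.
Given: P_dc = 42.64 kW, DC/AC ratio = 1.24
P_ac = P_dc / ratio = 42.64 / 1.24
P_ac = 34.39 kW

34.39


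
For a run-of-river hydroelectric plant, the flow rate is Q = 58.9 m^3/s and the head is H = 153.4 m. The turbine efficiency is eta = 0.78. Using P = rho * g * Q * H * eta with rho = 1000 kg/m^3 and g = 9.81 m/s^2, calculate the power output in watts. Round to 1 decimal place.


Apply the hydropower formula P = rho * g * Q * H * eta
rho * g = 1000 * 9.81 = 9810.0
P = 9810.0 * 58.9 * 153.4 * 0.78
P = 69136002.5 W

69136002.5


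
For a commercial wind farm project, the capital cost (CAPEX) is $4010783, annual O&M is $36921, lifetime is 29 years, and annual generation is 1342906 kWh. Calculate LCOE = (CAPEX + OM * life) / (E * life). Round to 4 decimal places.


Total cost = CAPEX + OM * lifetime = 4010783 + 36921 * 29 = 4010783 + 1070709 = 5081492
Total generation = annual * lifetime = 1342906 * 29 = 38944274 kWh
LCOE = 5081492 / 38944274
LCOE = 0.1305 $/kWh

0.1305


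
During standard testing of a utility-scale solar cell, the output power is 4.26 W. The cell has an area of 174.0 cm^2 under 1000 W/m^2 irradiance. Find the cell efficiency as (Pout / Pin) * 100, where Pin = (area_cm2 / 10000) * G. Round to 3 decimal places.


First compute the input power:
  Pin = area_cm2 / 10000 * G = 174.0 / 10000 * 1000 = 17.4 W
Then compute efficiency:
  Efficiency = (Pout / Pin) * 100 = (4.26 / 17.4) * 100
  Efficiency = 24.483%

24.483


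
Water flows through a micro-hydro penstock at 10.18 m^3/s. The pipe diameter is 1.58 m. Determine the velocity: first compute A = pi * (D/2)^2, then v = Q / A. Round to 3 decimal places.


Compute pipe cross-sectional area:
  A = pi * (D/2)^2 = pi * (1.58/2)^2 = 1.9607 m^2
Calculate velocity:
  v = Q / A = 10.18 / 1.9607
  v = 5.192 m/s

5.192


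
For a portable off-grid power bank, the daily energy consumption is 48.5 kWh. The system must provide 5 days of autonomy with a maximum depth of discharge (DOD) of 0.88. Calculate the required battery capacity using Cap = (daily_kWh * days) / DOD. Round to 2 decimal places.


Total energy needed = daily * days = 48.5 * 5 = 242.5 kWh
Account for depth of discharge:
  Cap = total_energy / DOD = 242.5 / 0.88
  Cap = 275.57 kWh

275.57


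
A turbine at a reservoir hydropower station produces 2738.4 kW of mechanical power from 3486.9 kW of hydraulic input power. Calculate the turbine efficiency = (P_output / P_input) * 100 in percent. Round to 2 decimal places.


Turbine efficiency = (output power / input power) * 100
eta = (2738.4 / 3486.9) * 100
eta = 78.53%

78.53


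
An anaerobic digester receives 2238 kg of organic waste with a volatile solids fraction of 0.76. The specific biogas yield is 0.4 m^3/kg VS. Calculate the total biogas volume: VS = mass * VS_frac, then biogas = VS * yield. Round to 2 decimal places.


Compute volatile solids:
  VS = mass * VS_fraction = 2238 * 0.76 = 1700.88 kg
Calculate biogas volume:
  Biogas = VS * specific_yield = 1700.88 * 0.4
  Biogas = 680.35 m^3

680.35


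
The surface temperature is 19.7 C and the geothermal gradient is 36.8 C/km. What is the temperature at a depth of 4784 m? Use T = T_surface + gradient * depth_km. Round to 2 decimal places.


Convert depth to km: 4784 / 1000 = 4.784 km
Temperature increase = gradient * depth_km = 36.8 * 4.784 = 176.05 C
Temperature at depth = T_surface + delta_T = 19.7 + 176.05
T = 195.75 C

195.75


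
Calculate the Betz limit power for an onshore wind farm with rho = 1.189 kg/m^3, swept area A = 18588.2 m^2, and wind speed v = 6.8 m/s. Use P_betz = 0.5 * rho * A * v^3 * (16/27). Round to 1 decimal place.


The Betz coefficient Cp_max = 16/27 = 0.5926
v^3 = 6.8^3 = 314.432
P_betz = 0.5 * rho * A * v^3 * Cp_max
P_betz = 0.5 * 1.189 * 18588.2 * 314.432 * 0.5926
P_betz = 2059074.9 W

2059074.9


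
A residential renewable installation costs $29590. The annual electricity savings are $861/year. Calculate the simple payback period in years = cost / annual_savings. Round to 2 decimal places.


Simple payback period = initial cost / annual savings
Payback = 29590 / 861
Payback = 34.37 years

34.37


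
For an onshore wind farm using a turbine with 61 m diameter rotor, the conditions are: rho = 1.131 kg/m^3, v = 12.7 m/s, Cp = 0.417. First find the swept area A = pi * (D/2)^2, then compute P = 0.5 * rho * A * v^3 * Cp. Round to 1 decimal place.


Step 1 -- Compute swept area:
  A = pi * (D/2)^2 = pi * (61/2)^2 = 2922.47 m^2
Step 2 -- Apply wind power equation:
  P = 0.5 * rho * A * v^3 * Cp
  v^3 = 12.7^3 = 2048.383
  P = 0.5 * 1.131 * 2922.47 * 2048.383 * 0.417
  P = 1411657.6 W

1411657.6


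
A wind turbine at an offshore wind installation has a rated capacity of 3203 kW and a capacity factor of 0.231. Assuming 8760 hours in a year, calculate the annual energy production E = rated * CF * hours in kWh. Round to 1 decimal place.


Annual energy = rated_kW * capacity_factor * hours_per_year
Given: P_rated = 3203 kW, CF = 0.231, hours = 8760
E = 3203 * 0.231 * 8760
E = 6481462.7 kWh

6481462.7


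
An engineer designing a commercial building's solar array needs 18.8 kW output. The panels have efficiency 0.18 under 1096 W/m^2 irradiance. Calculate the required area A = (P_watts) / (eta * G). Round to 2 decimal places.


Convert target power to watts: P = 18.8 * 1000 = 18800.0 W
Compute denominator: eta * G = 0.18 * 1096 = 197.28
Required area A = P / (eta * G) = 18800.0 / 197.28
A = 95.30 m^2

95.30


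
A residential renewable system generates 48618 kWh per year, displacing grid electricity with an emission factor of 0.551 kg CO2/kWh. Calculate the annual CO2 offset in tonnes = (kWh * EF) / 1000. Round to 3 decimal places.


CO2 offset in kg = generation * emission_factor
CO2 offset = 48618 * 0.551 = 26788.52 kg
Convert to tonnes:
  CO2 offset = 26788.52 / 1000 = 26.789 tonnes

26.789


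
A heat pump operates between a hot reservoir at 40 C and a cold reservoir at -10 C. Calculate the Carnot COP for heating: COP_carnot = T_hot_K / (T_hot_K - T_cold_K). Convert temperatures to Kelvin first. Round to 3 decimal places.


Convert to Kelvin:
  T_hot = 40 + 273.15 = 313.15 K
  T_cold = -10 + 273.15 = 263.15 K
Apply Carnot COP formula:
  COP = T_hot_K / (T_hot_K - T_cold_K) = 313.15 / 50.0
  COP = 6.263

6.263


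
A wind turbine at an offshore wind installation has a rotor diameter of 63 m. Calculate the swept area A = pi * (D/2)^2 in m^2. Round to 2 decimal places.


Compute the rotor radius:
  r = D / 2 = 63 / 2 = 31.5 m
Calculate swept area:
  A = pi * r^2 = pi * 31.5^2
  A = 3117.25 m^2

3117.25


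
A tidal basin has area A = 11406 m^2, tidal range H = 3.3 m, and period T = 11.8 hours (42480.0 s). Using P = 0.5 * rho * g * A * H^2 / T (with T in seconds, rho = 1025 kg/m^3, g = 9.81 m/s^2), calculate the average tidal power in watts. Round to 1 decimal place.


Convert period to seconds: T = 11.8 * 3600 = 42480.0 s
H^2 = 3.3^2 = 10.89
P = 0.5 * rho * g * A * H^2 / T
P = 0.5 * 1025 * 9.81 * 11406 * 10.89 / 42480.0
P = 14700.8 W

14700.8


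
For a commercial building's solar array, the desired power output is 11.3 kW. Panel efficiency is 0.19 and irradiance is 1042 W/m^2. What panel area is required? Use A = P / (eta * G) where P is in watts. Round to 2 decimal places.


Convert target power to watts: P = 11.3 * 1000 = 11300.0 W
Compute denominator: eta * G = 0.19 * 1042 = 197.98
Required area A = P / (eta * G) = 11300.0 / 197.98
A = 57.08 m^2

57.08


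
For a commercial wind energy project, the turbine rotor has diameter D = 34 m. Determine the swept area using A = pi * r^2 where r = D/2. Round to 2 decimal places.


Compute the rotor radius:
  r = D / 2 = 34 / 2 = 17.0 m
Calculate swept area:
  A = pi * r^2 = pi * 17.0^2
  A = 907.92 m^2

907.92


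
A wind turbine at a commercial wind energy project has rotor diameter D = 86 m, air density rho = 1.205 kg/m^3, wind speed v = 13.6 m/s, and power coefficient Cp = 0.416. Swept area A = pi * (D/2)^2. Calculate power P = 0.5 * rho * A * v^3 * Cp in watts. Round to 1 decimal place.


Step 1 -- Compute swept area:
  A = pi * (D/2)^2 = pi * (86/2)^2 = 5808.8 m^2
Step 2 -- Apply wind power equation:
  P = 0.5 * rho * A * v^3 * Cp
  v^3 = 13.6^3 = 2515.456
  P = 0.5 * 1.205 * 5808.8 * 2515.456 * 0.416
  P = 3662299.8 W

3662299.8


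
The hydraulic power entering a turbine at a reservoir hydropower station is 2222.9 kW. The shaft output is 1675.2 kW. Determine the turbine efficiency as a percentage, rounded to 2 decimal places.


Turbine efficiency = (output power / input power) * 100
eta = (1675.2 / 2222.9) * 100
eta = 75.36%

75.36


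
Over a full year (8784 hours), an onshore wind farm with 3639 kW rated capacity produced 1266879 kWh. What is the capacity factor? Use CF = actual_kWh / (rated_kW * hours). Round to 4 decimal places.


Capacity factor = actual output / maximum possible output
Maximum possible = rated * hours = 3639 * 8784 = 31964976 kWh
CF = 1266879 / 31964976
CF = 0.0396

0.0396


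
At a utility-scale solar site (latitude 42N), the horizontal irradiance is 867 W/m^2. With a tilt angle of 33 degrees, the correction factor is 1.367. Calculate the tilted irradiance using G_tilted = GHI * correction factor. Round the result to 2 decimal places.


Identify the given values:
  GHI = 867 W/m^2, tilt correction factor = 1.367
Apply the formula G_tilted = GHI * factor:
  G_tilted = 867 * 1.367
  G_tilted = 1185.19 W/m^2

1185.19


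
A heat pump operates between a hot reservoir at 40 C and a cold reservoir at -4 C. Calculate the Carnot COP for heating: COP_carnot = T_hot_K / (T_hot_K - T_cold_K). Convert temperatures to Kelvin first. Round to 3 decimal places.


Convert to Kelvin:
  T_hot = 40 + 273.15 = 313.15 K
  T_cold = -4 + 273.15 = 269.15 K
Apply Carnot COP formula:
  COP = T_hot_K / (T_hot_K - T_cold_K) = 313.15 / 44.0
  COP = 7.117

7.117


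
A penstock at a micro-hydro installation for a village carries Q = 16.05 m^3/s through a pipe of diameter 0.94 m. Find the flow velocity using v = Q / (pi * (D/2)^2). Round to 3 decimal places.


Compute pipe cross-sectional area:
  A = pi * (D/2)^2 = pi * (0.94/2)^2 = 0.694 m^2
Calculate velocity:
  v = Q / A = 16.05 / 0.694
  v = 23.128 m/s

23.128


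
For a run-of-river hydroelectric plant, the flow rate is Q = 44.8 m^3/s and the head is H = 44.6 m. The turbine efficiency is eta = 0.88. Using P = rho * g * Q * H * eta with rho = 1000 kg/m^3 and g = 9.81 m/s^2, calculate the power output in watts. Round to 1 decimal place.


Apply the hydropower formula P = rho * g * Q * H * eta
rho * g = 1000 * 9.81 = 9810.0
P = 9810.0 * 44.8 * 44.6 * 0.88
P = 17249025.0 W

17249025.0


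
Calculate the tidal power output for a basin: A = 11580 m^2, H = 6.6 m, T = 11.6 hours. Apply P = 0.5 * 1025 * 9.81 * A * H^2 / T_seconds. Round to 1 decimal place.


Convert period to seconds: T = 11.6 * 3600 = 41760.0 s
H^2 = 6.6^2 = 43.56
P = 0.5 * rho * g * A * H^2 / T
P = 0.5 * 1025 * 9.81 * 11580 * 43.56 / 41760.0
P = 60729.4 W

60729.4


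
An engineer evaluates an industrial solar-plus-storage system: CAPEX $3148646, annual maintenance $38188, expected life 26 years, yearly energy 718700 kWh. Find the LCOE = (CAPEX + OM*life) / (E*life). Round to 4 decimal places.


Total cost = CAPEX + OM * lifetime = 3148646 + 38188 * 26 = 3148646 + 992888 = 4141534
Total generation = annual * lifetime = 718700 * 26 = 18686200 kWh
LCOE = 4141534 / 18686200
LCOE = 0.2216 $/kWh

0.2216


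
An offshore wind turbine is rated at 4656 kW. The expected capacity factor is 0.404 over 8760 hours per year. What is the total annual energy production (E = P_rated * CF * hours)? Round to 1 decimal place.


Annual energy = rated_kW * capacity_factor * hours_per_year
Given: P_rated = 4656 kW, CF = 0.404, hours = 8760
E = 4656 * 0.404 * 8760
E = 16477770.2 kWh

16477770.2


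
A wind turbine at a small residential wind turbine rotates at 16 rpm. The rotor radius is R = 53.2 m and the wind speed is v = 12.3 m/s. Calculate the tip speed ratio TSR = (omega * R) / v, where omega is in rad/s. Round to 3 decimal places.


Convert rotational speed to rad/s:
  omega = 16 * 2 * pi / 60 = 1.6755 rad/s
Compute tip speed:
  v_tip = omega * R = 1.6755 * 53.2 = 89.137 m/s
Tip speed ratio:
  TSR = v_tip / v_wind = 89.137 / 12.3 = 7.247

7.247


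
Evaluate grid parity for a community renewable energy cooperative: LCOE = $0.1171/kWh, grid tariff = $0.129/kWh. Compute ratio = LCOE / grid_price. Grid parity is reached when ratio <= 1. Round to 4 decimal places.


Compare LCOE to grid price:
  LCOE = $0.1171/kWh, Grid price = $0.129/kWh
  Ratio = LCOE / grid_price = 0.1171 / 0.129 = 0.9078
  Grid parity achieved (ratio <= 1)? yes

0.9078


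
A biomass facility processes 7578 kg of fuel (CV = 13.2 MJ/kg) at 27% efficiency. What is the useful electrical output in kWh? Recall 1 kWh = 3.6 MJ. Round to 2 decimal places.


Total energy = mass * CV = 7578 * 13.2 = 100029.6 MJ
Useful energy = total * eta = 100029.6 * 0.27 = 27007.99 MJ
Convert to kWh: 27007.99 / 3.6
Useful energy = 7502.22 kWh

7502.22


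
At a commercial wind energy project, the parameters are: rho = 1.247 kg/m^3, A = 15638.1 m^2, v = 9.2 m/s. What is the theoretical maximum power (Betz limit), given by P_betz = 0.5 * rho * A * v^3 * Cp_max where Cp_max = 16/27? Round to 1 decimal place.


The Betz coefficient Cp_max = 16/27 = 0.5926
v^3 = 9.2^3 = 778.688
P_betz = 0.5 * rho * A * v^3 * Cp_max
P_betz = 0.5 * 1.247 * 15638.1 * 778.688 * 0.5926
P_betz = 4499250.2 W

4499250.2


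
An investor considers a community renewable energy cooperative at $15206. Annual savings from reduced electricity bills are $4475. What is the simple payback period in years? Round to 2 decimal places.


Simple payback period = initial cost / annual savings
Payback = 15206 / 4475
Payback = 3.40 years

3.40


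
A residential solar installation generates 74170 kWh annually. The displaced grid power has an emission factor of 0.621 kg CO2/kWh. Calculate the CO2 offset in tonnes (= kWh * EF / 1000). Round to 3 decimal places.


CO2 offset in kg = generation * emission_factor
CO2 offset = 74170 * 0.621 = 46059.57 kg
Convert to tonnes:
  CO2 offset = 46059.57 / 1000 = 46.060 tonnes

46.060
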